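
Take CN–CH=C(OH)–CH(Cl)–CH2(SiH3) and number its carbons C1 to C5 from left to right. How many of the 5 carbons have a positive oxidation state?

Tallying each carbon's bonds:
C1: 1C, 3N → 0 + 3 = +3
C2: 3C, 1H → 0 − 1 = -1
C3: 3C, 1O → 0 + 1 = +1
C4: 2C, 1H, 1Cl → 0 − 1 + 1 = 0
C5: 1C, 2H, 1Si → 0 − 2 − 1 = -3
2 carbons (C1, C3) meet the condition.

2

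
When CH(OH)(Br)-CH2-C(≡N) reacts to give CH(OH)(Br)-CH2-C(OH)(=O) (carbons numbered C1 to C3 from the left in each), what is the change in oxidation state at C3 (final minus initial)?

0

Before: C3 has 1 bond to C, 3 bonds to N → oxidation state +3.
After: C3 has 1 bond to C, 3 bonds to O → oxidation state +3.
Δ = +3 − (+3) = 0, so no net redox change at C3.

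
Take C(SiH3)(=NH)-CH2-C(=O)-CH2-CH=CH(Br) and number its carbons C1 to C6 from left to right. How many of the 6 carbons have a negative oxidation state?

Tallying each carbon's bonds:
C1: 1C, 2N, 1Si → 0 + 2 − 1 = +1
C2: 2C, 2H → 0 − 2 = -2
C3: 2C, 2O → 0 + 2 = +2
C4: 2C, 2H → 0 − 2 = -2
C5: 3C, 1H → 0 − 1 = -1
C6: 2C, 1H, 1Br → 0 − 1 + 1 = 0
3 carbons (C2, C4, C5) meet the condition.

3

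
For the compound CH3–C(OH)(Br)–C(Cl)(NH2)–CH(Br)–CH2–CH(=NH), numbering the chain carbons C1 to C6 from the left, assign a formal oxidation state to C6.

+1

C6 has one bond to C (0), one bond to H (-1), a double bond to N (2×+1 = +2).
Oxidation state = 0 − 1 + 2 = +1.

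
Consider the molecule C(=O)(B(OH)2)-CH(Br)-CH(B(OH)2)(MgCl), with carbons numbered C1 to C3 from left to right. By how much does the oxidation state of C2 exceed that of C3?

C2: 2C, 1H, 1Br → 0 − 1 + 1 = 0
C3: 1C, 1H, 1Mg, 1B → 0 − 1 − 1 − 1 = -3
Difference: 0 − (-3) = +3.

+3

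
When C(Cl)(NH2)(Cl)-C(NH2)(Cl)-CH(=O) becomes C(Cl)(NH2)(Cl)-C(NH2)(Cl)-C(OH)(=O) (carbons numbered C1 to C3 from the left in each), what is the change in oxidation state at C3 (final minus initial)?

Before: C3 has 1 bond to C, 1 bond to H, 2 bonds to O → oxidation state +1.
After: C3 has 1 bond to C, 3 bonds to O → oxidation state +3.
Δ = +3 − (+1) = +2, so this is an oxidation at C3.

+2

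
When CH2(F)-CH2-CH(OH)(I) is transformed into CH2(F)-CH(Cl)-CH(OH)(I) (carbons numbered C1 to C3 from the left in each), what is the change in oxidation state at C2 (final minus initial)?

Before: C2 has 2 bonds to C, 2 bonds to H → oxidation state -2.
After: C2 has 2 bonds to C, 1 bond to H, 1 bond to Cl → oxidation state 0.
Δ = 0 − (-2) = +2, so this is an oxidation at C2.

+2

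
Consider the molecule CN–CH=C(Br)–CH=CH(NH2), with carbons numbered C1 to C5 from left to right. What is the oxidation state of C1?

Bonds to more-electronegative neighbours contribute +1 each, bonds to H or metals contribute −1 each, and C–C bonds contribute 0.
C1 has one bond to C (0), a triple bond to N (3×+1 = +3).
Oxidation state = 0 + 3 = +3.

+3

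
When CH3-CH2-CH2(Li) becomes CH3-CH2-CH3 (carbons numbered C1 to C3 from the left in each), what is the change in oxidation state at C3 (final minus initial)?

Before: C3 has 1 bond to C, 2 bonds to H, 1 bond to Li → oxidation state -3.
After: C3 has 1 bond to C, 3 bonds to H → oxidation state -3.
Δ = -3 − (-3) = 0, so no net redox change at C3.

0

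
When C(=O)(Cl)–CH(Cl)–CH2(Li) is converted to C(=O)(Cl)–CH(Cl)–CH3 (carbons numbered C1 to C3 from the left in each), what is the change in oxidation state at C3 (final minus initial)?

0

Before: C3 has 1 bond to C, 2 bonds to H, 1 bond to Li → oxidation state -3.
After: C3 has 1 bond to C, 3 bonds to H → oxidation state -3.
Δ = -3 − (-3) = 0, so no net redox change at C3.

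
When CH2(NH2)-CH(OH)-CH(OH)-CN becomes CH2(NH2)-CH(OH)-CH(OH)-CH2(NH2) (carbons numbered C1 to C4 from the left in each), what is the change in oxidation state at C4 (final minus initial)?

-4

Before: C4 has 1 bond to C, 3 bonds to N → oxidation state +3.
After: C4 has 1 bond to C, 2 bonds to H, 1 bond to N → oxidation state -1.
Δ = -1 − (+3) = -4, so this is a reduction at C4.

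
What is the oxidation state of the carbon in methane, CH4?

Each bond to a more electronegative atom (O, N, halogen) counts +1, each bond to a less electronegative atom (H, metal, B, Si) counts −1, and each C–C bond counts 0.
The carbon has one bond to H (-1), one bond to H (-1), one bond to H (-1), one bond to H (-1).
Oxidation state = -1 − 1 − 1 − 1 = -4.

-4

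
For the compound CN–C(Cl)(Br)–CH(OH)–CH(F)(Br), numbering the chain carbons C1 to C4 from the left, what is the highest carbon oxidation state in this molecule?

Tallying each carbon's bonds:
C1: 1C, 3N → 0 + 3 = +3
C2: 2C, 1Cl, 1Br → 0 + 1 + 1 = +2
C3: 2C, 1H, 1O → 0 − 1 + 1 = 0
C4: 1C, 1H, 1F, 1Br → 0 − 1 + 1 + 1 = +1
The highest value is +3.

+3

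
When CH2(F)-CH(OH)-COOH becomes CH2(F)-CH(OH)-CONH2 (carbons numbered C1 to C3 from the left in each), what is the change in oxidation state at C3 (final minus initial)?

Before: C3 has 1 bond to C, 3 bonds to O → oxidation state +3.
After: C3 has 1 bond to C, 2 bonds to O, 1 bond to N → oxidation state +3.
Δ = +3 − (+3) = 0, so no net redox change at C3.

0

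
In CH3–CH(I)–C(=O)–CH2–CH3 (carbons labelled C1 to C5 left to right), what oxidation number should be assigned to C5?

Each bond to a more electronegative atom (O, N, halogen) counts +1, each bond to a less electronegative atom (H, metal, B, Si) counts −1, and each C–C bond counts 0.
C5 has one bond to C (0), one bond to H (-1), one bond to H (-1), one bond to H (-1).
Oxidation state = 0 − 1 − 1 − 1 = -3.

-3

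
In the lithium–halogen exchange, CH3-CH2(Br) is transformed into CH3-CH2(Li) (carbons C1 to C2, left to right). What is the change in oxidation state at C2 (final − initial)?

Before: C2 has 1 bond to C, 2 bonds to H, 1 bond to Br → oxidation state -1.
After: C2 has 1 bond to C, 2 bonds to H, 1 bond to Li → oxidation state -3.
Δ = -3 − (-1) = -2, so this is a reduction at C2.

-2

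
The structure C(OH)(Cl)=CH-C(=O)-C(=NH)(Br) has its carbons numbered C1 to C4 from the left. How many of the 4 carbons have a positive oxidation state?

3

Tallying each carbon's bonds:
C1: 2C, 1O, 1Cl → 0 + 1 + 1 = +2
C2: 3C, 1H → 0 − 1 = -1
C3: 2C, 2O → 0 + 2 = +2
C4: 1C, 2N, 1Br → 0 + 2 + 1 = +3
3 carbons (C1, C3, C4) meet the condition.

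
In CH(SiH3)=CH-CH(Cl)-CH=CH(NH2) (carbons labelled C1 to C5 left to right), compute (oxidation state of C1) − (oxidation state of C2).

C1: 2C, 1H, 1Si → 0 − 1 − 1 = -2
C2: 3C, 1H → 0 − 1 = -1
Difference: -2 − (-1) = -1.

-1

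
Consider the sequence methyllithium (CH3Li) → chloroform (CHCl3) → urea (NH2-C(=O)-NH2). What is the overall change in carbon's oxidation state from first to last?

+8

Carbon oxidation states along the series — methyllithium: -4, chloroform: +2, urea: +4.
Net change = +4 − (-4) = +8.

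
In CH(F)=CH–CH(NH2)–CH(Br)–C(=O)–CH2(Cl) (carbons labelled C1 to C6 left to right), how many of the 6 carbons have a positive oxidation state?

Assign +1 per bond to O/N/halogen, −1 per bond to H or an electropositive element, and 0 per bond to carbon. Tallying each carbon:
C1: 2C, 1H, 1F → 0 − 1 + 1 = 0
C2: 3C, 1H → 0 − 1 = -1
C3: 2C, 1H, 1N → 0 − 1 + 1 = 0
C4: 2C, 1H, 1Br → 0 − 1 + 1 = 0
C5: 2C, 2O → 0 + 2 = +2
C6: 1C, 2H, 1Cl → 0 − 2 + 1 = -1
1 carbon (C5) meets the condition.

1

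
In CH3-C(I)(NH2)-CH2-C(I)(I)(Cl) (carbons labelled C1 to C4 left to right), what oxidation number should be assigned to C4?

+3

Each bond to a more electronegative atom (O, N, halogen) counts +1, each bond to a less electronegative atom (H, metal, B, Si) counts −1, and each C–C bond counts 0.
C4 has one bond to C (0), one bond to I (+1), one bond to I (+1), one bond to Cl (+1).
Oxidation state = 0 + 1 + 1 + 1 = +3.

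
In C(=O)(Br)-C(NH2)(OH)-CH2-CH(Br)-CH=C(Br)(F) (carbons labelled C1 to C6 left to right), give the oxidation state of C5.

Count +1 for every bond to an atom more electronegative than carbon and −1 for every bond to one less electronegative; C–C bonds are 0.
C5 has one bond to C (0), a double bond to C (2×0 = 0), one bond to H (-1).
Oxidation state = 0 + 0 − 1 = -1.

-1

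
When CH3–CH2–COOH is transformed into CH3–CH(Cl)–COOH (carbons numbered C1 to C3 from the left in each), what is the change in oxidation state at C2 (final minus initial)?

Before: C2 has 2 bonds to C, 2 bonds to H → oxidation state -2.
After: C2 has 2 bonds to C, 1 bond to H, 1 bond to Cl → oxidation state 0.
Δ = 0 − (-2) = +2, so this is an oxidation at C2.

+2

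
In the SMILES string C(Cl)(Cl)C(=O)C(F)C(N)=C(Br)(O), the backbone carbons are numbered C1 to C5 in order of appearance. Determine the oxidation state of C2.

C2 has one bond to C (0), one bond to C (0), a double bond to O (2×+1 = +2).
Oxidation state = 0 + 0 + 2 = +2.

+2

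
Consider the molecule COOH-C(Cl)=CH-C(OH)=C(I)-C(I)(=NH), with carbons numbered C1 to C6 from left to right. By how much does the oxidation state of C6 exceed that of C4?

C6: 1C, 2N, 1I → 0 + 2 + 1 = +3
C4: 3C, 1O → 0 + 1 = +1
Difference: +3 − (+1) = +2.

+2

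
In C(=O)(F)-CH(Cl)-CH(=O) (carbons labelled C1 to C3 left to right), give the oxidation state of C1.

+3

Each bond to a more electronegative atom (O, N, halogen) counts +1, each bond to a less electronegative atom (H, metal, B, Si) counts −1, and each C–C bond counts 0.
C1 has one bond to C (0), a double bond to O (2×+1 = +2), one bond to F (+1).
Oxidation state = 0 + 2 + 1 = +3.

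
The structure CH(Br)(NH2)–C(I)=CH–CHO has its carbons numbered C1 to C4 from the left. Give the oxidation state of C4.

C4 has one bond to C (0), a double bond to O (2×+1 = +2), one bond to H (-1).
Oxidation state = 0 + 2 − 1 = +1.

+1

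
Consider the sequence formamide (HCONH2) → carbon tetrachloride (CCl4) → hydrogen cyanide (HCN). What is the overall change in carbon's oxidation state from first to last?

0

Carbon oxidation states along the series — formamide: +2, carbon tetrachloride: +4, hydrogen cyanide: +2.
Net change = +2 − (+2) = 0.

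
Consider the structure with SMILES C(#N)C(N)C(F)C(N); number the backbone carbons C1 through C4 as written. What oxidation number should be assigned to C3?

0

Bonds to more-electronegative neighbours contribute +1 each, bonds to H or metals contribute −1 each, and C–C bonds contribute 0.
C3 has one bond to C (0), one bond to C (0), one bond to H (-1), one bond to F (+1).
Oxidation state = 0 + 0 − 1 + 1 = 0.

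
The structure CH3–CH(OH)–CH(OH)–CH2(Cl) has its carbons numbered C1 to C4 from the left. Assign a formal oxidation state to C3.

0

C3 has one bond to C (0), one bond to C (0), one bond to O (+1), one bond to H (-1).
Oxidation state = 0 + 0 + 1 − 1 = 0.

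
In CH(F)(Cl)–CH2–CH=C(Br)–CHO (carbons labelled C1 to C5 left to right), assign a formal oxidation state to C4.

C4 has a double bond to C (2×0 = 0), one bond to C (0), one bond to Br (+1).
Oxidation state = 0 + 0 + 1 = +1.

+1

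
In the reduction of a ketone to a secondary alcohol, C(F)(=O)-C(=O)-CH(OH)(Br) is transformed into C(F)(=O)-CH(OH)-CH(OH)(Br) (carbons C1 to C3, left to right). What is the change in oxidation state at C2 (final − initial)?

-2

Before: C2 has 2 bonds to C, 2 bonds to O → oxidation state +2.
After: C2 has 2 bonds to C, 1 bond to H, 1 bond to O → oxidation state 0.
Δ = 0 − (+2) = -2, so this is a reduction at C2.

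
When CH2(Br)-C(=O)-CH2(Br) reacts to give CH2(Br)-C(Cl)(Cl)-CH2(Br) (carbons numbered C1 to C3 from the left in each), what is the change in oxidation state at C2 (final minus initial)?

Before: C2 has 2 bonds to C, 2 bonds to O → oxidation state +2.
After: C2 has 2 bonds to C, 2 bonds to Cl → oxidation state +2.
Δ = +2 − (+2) = 0, so no net redox change at C2.

0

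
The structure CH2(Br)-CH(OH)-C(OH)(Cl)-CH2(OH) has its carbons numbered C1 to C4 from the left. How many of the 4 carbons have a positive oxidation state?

1

Each bond to a more electronegative atom (O, N, halogen) counts +1, each bond to a less electronegative atom (H, metal, B, Si) counts −1, and each C–C bond counts 0. Tallying each carbon:
C1: 1C, 2H, 1Br → 0 − 2 + 1 = -1
C2: 2C, 1H, 1O → 0 − 1 + 1 = 0
C3: 2C, 1O, 1Cl → 0 + 1 + 1 = +2
C4: 1C, 2H, 1O → 0 − 2 + 1 = -1
1 carbon (C3) meets the condition.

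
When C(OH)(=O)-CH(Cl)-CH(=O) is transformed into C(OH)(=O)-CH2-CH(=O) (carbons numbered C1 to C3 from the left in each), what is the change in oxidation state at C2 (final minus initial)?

-2

Before: C2 has 2 bonds to C, 1 bond to H, 1 bond to Cl → oxidation state 0.
After: C2 has 2 bonds to C, 2 bonds to H → oxidation state -2.
Δ = -2 − (0) = -2, so this is a reduction at C2.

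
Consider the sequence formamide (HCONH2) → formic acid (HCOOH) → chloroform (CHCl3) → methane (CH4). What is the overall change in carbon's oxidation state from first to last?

Carbon oxidation states along the series — formamide: +2, formic acid: +2, chloroform: +2, methane: -4.
Net change = -4 − (+2) = -6.

-6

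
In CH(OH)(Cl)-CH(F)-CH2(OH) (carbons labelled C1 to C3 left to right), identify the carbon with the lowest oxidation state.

C3

Count +1 for every bond to an atom more electronegative than carbon and −1 for every bond to one less electronegative; C–C bonds are 0. Tallying each carbon:
C1: 1C, 1H, 1O, 1Cl → 0 − 1 + 1 + 1 = +1
C2: 2C, 1H, 1F → 0 − 1 + 1 = 0
C3: 1C, 2H, 1O → 0 − 2 + 1 = -1
The most reduced carbon is C3 at -1.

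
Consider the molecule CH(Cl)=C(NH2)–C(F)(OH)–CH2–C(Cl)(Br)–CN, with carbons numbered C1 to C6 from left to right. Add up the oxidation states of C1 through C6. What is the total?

Tallying each carbon's bonds:
C1: 2C, 1H, 1Cl → 0 − 1 + 1 = 0
C2: 3C, 1N → 0 + 1 = +1
C3: 2C, 1O, 1F → 0 + 1 + 1 = +2
C4: 2C, 2H → 0 − 2 = -2
C5: 2C, 1Cl, 1Br → 0 + 1 + 1 = +2
C6: 1C, 3N → 0 + 3 = +3
Sum = 0 + 1 + 2 − 2 + 2 + 3 = +6.

+6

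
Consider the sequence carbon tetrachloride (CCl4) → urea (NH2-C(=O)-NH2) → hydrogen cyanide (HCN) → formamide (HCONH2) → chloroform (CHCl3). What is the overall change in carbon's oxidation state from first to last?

Carbon oxidation states along the series — carbon tetrachloride: +4, urea: +4, hydrogen cyanide: +2, formamide: +2, chloroform: +2.
Net change = +2 − (+4) = -2.

-2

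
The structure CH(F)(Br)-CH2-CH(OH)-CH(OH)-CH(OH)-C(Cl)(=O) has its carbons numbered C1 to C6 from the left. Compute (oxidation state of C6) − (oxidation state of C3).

C6: 1C, 2O, 1Cl → 0 + 2 + 1 = +3
C3: 2C, 1H, 1O → 0 − 1 + 1 = 0
Difference: +3 − (0) = +3.

+3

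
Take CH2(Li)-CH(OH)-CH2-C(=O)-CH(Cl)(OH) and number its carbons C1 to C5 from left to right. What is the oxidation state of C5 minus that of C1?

+4

C5: 1C, 1H, 1O, 1Cl → 0 − 1 + 1 + 1 = +1
C1: 1C, 2H, 1Li → 0 − 2 − 1 = -3
Difference: +1 − (-3) = +4.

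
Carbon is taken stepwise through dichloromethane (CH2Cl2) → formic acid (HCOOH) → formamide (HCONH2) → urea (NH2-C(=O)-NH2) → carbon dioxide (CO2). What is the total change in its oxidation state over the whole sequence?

Carbon oxidation states along the series — dichloromethane: 0, formic acid: +2, formamide: +2, urea: +4, carbon dioxide: +4.
Net change = +4 − (0) = +4.

+4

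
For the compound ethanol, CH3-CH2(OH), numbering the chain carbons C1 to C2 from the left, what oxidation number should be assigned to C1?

-3

C1 has one bond to H (-1), one bond to H (-1), one bond to H (-1), one bond to C (0).
Oxidation state = -1 − 1 − 1 + 0 = -3.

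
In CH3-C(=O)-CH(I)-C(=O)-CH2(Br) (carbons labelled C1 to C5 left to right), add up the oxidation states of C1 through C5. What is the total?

Each bond to a more electronegative atom (O, N, halogen) counts +1, each bond to a less electronegative atom (H, metal, B, Si) counts −1, and each C–C bond counts 0. Tallying each carbon:
C1: 1C, 3H → 0 − 3 = -3
C2: 2C, 2O → 0 + 2 = +2
C3: 2C, 1H, 1I → 0 − 1 + 1 = 0
C4: 2C, 2O → 0 + 2 = +2
C5: 1C, 2H, 1Br → 0 − 2 + 1 = -1
Sum = -3 + 2 + 0 + 2 − 1 = 0.

0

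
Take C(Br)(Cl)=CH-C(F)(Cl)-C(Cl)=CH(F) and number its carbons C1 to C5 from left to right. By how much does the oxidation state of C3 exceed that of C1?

C3: 2C, 1F, 1Cl → 0 + 1 + 1 = +2
C1: 2C, 1Cl, 1Br → 0 + 1 + 1 = +2
Difference: +2 − (+2) = 0.

0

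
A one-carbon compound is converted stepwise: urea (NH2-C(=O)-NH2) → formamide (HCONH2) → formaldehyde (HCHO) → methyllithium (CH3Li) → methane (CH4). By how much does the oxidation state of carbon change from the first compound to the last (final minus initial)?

-8

Carbon oxidation states along the series — urea: +4, formamide: +2, formaldehyde: 0, methyllithium: -4, methane: -4.
Net change = -4 − (+4) = -8.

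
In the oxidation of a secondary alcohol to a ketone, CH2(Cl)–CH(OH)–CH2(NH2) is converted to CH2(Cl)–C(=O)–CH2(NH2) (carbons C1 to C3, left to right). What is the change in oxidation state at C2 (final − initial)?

+2

Before: C2 has 2 bonds to C, 1 bond to H, 1 bond to O → oxidation state 0.
After: C2 has 2 bonds to C, 2 bonds to O → oxidation state +2.
Δ = +2 − (0) = +2, so this is an oxidation at C2.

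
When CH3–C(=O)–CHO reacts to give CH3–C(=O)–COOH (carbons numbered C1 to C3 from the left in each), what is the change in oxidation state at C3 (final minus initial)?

+2

Before: C3 has 1 bond to C, 1 bond to H, 2 bonds to O → oxidation state +1.
After: C3 has 1 bond to C, 3 bonds to O → oxidation state +3.
Δ = +3 − (+1) = +2, so this is an oxidation at C3.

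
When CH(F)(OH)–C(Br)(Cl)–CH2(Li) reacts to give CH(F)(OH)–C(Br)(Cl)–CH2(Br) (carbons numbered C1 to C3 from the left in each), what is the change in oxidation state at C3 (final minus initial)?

+2

Before: C3 has 1 bond to C, 2 bonds to H, 1 bond to Li → oxidation state -3.
After: C3 has 1 bond to C, 2 bonds to H, 1 bond to Br → oxidation state -1.
Δ = -1 − (-3) = +2, so this is an oxidation at C3.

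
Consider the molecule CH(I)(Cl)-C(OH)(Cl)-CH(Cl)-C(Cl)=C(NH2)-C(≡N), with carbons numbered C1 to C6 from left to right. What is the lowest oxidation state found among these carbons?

Each bond to a more electronegative atom (O, N, halogen) counts +1, each bond to a less electronegative atom (H, metal, B, Si) counts −1, and each C–C bond counts 0. Tallying each carbon:
C1: 1C, 1H, 1Cl, 1I → 0 − 1 + 1 + 1 = +1
C2: 2C, 1O, 1Cl → 0 + 1 + 1 = +2
C3: 2C, 1H, 1Cl → 0 − 1 + 1 = 0
C4: 3C, 1Cl → 0 + 1 = +1
C5: 3C, 1N → 0 + 1 = +1
C6: 1C, 3N → 0 + 3 = +3
The lowest value is 0.

0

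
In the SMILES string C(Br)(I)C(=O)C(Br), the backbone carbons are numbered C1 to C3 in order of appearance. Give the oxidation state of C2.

Assign +1 per bond to O/N/halogen, −1 per bond to H or an electropositive element, and 0 per bond to carbon.
C2 has one bond to C (0), one bond to C (0), a double bond to O (2×+1 = +2).
Oxidation state = 0 + 0 + 2 = +2.

+2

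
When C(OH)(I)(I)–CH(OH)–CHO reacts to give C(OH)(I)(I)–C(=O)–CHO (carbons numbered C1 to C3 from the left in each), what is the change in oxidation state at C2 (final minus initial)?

Before: C2 has 2 bonds to C, 1 bond to H, 1 bond to O → oxidation state 0.
After: C2 has 2 bonds to C, 2 bonds to O → oxidation state +2.
Δ = +2 − (0) = +2, so this is an oxidation at C2.

+2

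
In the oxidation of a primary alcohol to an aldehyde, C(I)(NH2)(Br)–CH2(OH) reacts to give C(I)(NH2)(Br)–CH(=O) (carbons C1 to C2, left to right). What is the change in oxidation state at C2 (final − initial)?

+2

Before: C2 has 1 bond to C, 2 bonds to H, 1 bond to O → oxidation state -1.
After: C2 has 1 bond to C, 1 bond to H, 2 bonds to O → oxidation state +1.
Δ = +1 − (-1) = +2, so this is an oxidation at C2.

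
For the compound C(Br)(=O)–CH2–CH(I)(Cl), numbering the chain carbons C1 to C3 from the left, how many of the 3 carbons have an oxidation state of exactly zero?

Tallying each carbon's bonds:
C1: 1C, 2O, 1Br → 0 + 2 + 1 = +3
C2: 2C, 2H → 0 − 2 = -2
C3: 1C, 1H, 1Cl, 1I → 0 − 1 + 1 + 1 = +1
0 carbons meet the condition.

0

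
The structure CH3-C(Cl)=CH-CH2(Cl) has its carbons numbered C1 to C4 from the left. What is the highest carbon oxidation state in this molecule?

+1

Assign +1 per bond to O/N/halogen, −1 per bond to H or an electropositive element, and 0 per bond to carbon. Tallying each carbon:
C1: 1C, 3H → 0 − 3 = -3
C2: 3C, 1Cl → 0 + 1 = +1
C3: 3C, 1H → 0 − 1 = -1
C4: 1C, 2H, 1Cl → 0 − 2 + 1 = -1
The highest value is +1.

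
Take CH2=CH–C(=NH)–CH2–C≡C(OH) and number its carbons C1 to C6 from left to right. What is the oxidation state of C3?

C3 has one bond to C (0), one bond to C (0), a double bond to N (2×+1 = +2).
Oxidation state = 0 + 0 + 2 = +2.

+2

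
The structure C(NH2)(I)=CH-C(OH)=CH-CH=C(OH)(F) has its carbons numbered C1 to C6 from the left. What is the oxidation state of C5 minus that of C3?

-2

C5: 3C, 1H → 0 − 1 = -1
C3: 3C, 1O → 0 + 1 = +1
Difference: -1 − (+1) = -2.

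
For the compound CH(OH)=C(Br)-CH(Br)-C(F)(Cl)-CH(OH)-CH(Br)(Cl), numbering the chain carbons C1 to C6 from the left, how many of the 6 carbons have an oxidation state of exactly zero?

3

Assign +1 per bond to O/N/halogen, −1 per bond to H or an electropositive element, and 0 per bond to carbon. Tallying each carbon:
C1: 2C, 1H, 1O → 0 − 1 + 1 = 0
C2: 3C, 1Br → 0 + 1 = +1
C3: 2C, 1H, 1Br → 0 − 1 + 1 = 0
C4: 2C, 1F, 1Cl → 0 + 1 + 1 = +2
C5: 2C, 1H, 1O → 0 − 1 + 1 = 0
C6: 1C, 1H, 1Cl, 1Br → 0 − 1 + 1 + 1 = +1
3 carbons (C1, C3, C5) meet the condition.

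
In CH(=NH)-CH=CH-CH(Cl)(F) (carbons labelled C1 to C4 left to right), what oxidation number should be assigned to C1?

C1 has one bond to C (0), a double bond to N (2×+1 = +2), one bond to H (-1).
Oxidation state = 0 + 2 − 1 = +1.

+1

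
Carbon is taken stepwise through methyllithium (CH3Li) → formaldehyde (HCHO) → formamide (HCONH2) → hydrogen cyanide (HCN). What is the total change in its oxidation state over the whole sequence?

Carbon oxidation states along the series — methyllithium: -4, formaldehyde: 0, formamide: +2, hydrogen cyanide: +2.
Net change = +2 − (-4) = +6.

+6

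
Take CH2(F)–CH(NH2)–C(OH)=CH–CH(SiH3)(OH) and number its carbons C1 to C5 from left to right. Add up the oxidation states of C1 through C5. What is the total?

Each bond to a more electronegative atom (O, N, halogen) counts +1, each bond to a less electronegative atom (H, metal, B, Si) counts −1, and each C–C bond counts 0. Tallying each carbon:
C1: 1C, 2H, 1F → 0 − 2 + 1 = -1
C2: 2C, 1H, 1N → 0 − 1 + 1 = 0
C3: 3C, 1O → 0 + 1 = +1
C4: 3C, 1H → 0 − 1 = -1
C5: 1C, 1H, 1O, 1Si → 0 − 1 + 1 − 1 = -1
Sum = -1 + 0 + 1 − 1 − 1 = -2.

-2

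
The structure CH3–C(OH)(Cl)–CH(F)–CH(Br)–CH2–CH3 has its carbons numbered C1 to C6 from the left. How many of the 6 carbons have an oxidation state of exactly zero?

2

Count +1 for every bond to an atom more electronegative than carbon and −1 for every bond to one less electronegative; C–C bonds are 0. Tallying each carbon:
C1: 1C, 3H → 0 − 3 = -3
C2: 2C, 1O, 1Cl → 0 + 1 + 1 = +2
C3: 2C, 1H, 1F → 0 − 1 + 1 = 0
C4: 2C, 1H, 1Br → 0 − 1 + 1 = 0
C5: 2C, 2H → 0 − 2 = -2
C6: 1C, 3H → 0 − 3 = -3
2 carbons (C3, C4) meet the condition.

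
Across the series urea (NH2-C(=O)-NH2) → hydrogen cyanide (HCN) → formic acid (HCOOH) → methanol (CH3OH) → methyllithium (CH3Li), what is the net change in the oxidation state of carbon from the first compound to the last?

Carbon oxidation states along the series — urea: +4, hydrogen cyanide: +2, formic acid: +2, methanol: -2, methyllithium: -4.
Net change = -4 − (+4) = -8.

-8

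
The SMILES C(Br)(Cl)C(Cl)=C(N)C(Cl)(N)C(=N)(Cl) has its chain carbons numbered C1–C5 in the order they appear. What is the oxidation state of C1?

C1 has one bond to C (0), one bond to Br (+1), one bond to H (-1), one bond to Cl (+1).
Oxidation state = 0 + 1 − 1 + 1 = +1.

+1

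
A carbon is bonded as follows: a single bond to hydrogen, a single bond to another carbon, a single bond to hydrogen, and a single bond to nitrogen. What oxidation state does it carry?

Count +1 for every bond to an atom more electronegative than carbon and −1 for every bond to one less electronegative; C–C bonds are 0.
The carbon has one bond to C (0), one bond to N (+1), one bond to H (-1), one bond to H (-1).
Oxidation state = 0 + 1 − 1 − 1 = -1.

-1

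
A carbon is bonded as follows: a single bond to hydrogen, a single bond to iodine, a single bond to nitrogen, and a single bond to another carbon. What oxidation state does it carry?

+1

The carbon has one bond to C (0), one bond to H (-1), one bond to N (+1), one bond to I (+1).
Oxidation state = 0 − 1 + 1 + 1 = +1.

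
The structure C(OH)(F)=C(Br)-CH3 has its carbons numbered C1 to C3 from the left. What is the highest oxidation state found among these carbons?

Count +1 for every bond to an atom more electronegative than carbon and −1 for every bond to one less electronegative; C–C bonds are 0. Tallying each carbon:
C1: 2C, 1O, 1F → 0 + 1 + 1 = +2
C2: 3C, 1Br → 0 + 1 = +1
C3: 1C, 3H → 0 − 3 = -3
The highest value is +2.

+2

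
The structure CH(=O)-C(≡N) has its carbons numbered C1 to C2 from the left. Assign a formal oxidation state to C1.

C1 has one bond to C (0), a double bond to O (2×+1 = +2), one bond to H (-1).
Oxidation state = 0 + 2 − 1 = +1.

+1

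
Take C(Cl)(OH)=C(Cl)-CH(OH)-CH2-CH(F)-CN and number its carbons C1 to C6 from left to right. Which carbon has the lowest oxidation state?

C4

Tallying each carbon's bonds:
C1: 2C, 1O, 1Cl → 0 + 1 + 1 = +2
C2: 3C, 1Cl → 0 + 1 = +1
C3: 2C, 1H, 1O → 0 − 1 + 1 = 0
C4: 2C, 2H → 0 − 2 = -2
C5: 2C, 1H, 1F → 0 − 1 + 1 = 0
C6: 1C, 3N → 0 + 3 = +3
The most reduced carbon is C4 at -2.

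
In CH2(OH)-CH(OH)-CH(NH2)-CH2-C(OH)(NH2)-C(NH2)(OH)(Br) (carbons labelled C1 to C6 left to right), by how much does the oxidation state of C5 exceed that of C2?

+2

C5: 2C, 1O, 1N → 0 + 1 + 1 = +2
C2: 2C, 1H, 1O → 0 − 1 + 1 = 0
Difference: +2 − (0) = +2.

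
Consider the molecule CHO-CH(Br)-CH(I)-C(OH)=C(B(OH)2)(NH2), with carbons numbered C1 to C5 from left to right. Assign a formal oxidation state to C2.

Count +1 for every bond to an atom more electronegative than carbon and −1 for every bond to one less electronegative; C–C bonds are 0.
C2 has one bond to C (0), one bond to C (0), one bond to Br (+1), one bond to H (-1).
Oxidation state = 0 + 0 + 1 − 1 = 0.

0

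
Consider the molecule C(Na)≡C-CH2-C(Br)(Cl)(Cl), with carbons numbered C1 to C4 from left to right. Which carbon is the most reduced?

C3

Assign +1 per bond to O/N/halogen, −1 per bond to H or an electropositive element, and 0 per bond to carbon. Tallying each carbon:
C1: 3C, 1Na → 0 − 1 = -1
C2: 4C → 0 = 0
C3: 2C, 2H → 0 − 2 = -2
C4: 1C, 2Cl, 1Br → 0 + 2 + 1 = +3
The most reduced carbon is C3 at -2.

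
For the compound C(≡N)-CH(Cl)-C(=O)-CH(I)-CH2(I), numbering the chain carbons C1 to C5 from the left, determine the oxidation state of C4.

0

C4 has one bond to C (0), one bond to C (0), one bond to H (-1), one bond to I (+1).
Oxidation state = 0 + 0 − 1 + 1 = 0.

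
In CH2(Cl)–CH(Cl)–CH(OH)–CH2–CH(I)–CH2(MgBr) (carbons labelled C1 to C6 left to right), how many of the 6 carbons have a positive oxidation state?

0

Tallying each carbon's bonds:
C1: 1C, 2H, 1Cl → 0 − 2 + 1 = -1
C2: 2C, 1H, 1Cl → 0 − 1 + 1 = 0
C3: 2C, 1H, 1O → 0 − 1 + 1 = 0
C4: 2C, 2H → 0 − 2 = -2
C5: 2C, 1H, 1I → 0 − 1 + 1 = 0
C6: 1C, 2H, 1Mg → 0 − 2 − 1 = -3
0 carbons meet the condition.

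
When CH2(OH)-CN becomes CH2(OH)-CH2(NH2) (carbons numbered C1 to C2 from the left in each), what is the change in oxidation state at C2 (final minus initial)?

-4

Before: C2 has 1 bond to C, 3 bonds to N → oxidation state +3.
After: C2 has 1 bond to C, 2 bonds to H, 1 bond to N → oxidation state -1.
Δ = -1 − (+3) = -4, so this is a reduction at C2.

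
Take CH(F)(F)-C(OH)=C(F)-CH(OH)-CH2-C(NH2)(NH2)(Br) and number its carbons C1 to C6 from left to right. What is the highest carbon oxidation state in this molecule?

Tallying each carbon's bonds:
C1: 1C, 1H, 2F → 0 − 1 + 2 = +1
C2: 3C, 1O → 0 + 1 = +1
C3: 3C, 1F → 0 + 1 = +1
C4: 2C, 1H, 1O → 0 − 1 + 1 = 0
C5: 2C, 2H → 0 − 2 = -2
C6: 1C, 2N, 1Br → 0 + 2 + 1 = +3
The highest value is +3.

+3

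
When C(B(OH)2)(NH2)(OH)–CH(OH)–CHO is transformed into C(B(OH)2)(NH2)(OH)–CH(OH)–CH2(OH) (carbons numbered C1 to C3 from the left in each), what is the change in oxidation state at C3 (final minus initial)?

Before: C3 has 1 bond to C, 1 bond to H, 2 bonds to O → oxidation state +1.
After: C3 has 1 bond to C, 2 bonds to H, 1 bond to O → oxidation state -1.
Δ = -1 − (+1) = -2, so this is a reduction at C3.

-2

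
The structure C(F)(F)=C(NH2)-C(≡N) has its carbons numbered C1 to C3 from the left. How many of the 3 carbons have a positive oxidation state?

Count +1 for every bond to an atom more electronegative than carbon and −1 for every bond to one less electronegative; C–C bonds are 0. Tallying each carbon:
C1: 2C, 2F → 0 + 2 = +2
C2: 3C, 1N → 0 + 1 = +1
C3: 1C, 3N → 0 + 3 = +3
3 carbons (C1, C2, C3) meet the condition.

3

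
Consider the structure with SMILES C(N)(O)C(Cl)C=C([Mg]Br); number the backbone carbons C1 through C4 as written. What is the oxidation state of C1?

+1

Assign +1 per bond to O/N/halogen, −1 per bond to H or an electropositive element, and 0 per bond to carbon.
C1 has one bond to C (0), one bond to H (-1), one bond to N (+1), one bond to O (+1).
Oxidation state = 0 − 1 + 1 + 1 = +1.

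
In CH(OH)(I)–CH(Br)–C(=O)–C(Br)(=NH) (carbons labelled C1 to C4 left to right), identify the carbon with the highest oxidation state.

Each bond to a more electronegative atom (O, N, halogen) counts +1, each bond to a less electronegative atom (H, metal, B, Si) counts −1, and each C–C bond counts 0. Tallying each carbon:
C1: 1C, 1H, 1O, 1I → 0 − 1 + 1 + 1 = +1
C2: 2C, 1H, 1Br → 0 − 1 + 1 = 0
C3: 2C, 2O → 0 + 2 = +2
C4: 1C, 2N, 1Br → 0 + 2 + 1 = +3
The most oxidised carbon is C4 at +3.

C4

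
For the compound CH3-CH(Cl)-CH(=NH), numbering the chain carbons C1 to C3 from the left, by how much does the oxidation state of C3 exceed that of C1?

C3: 1C, 1H, 2N → 0 − 1 + 2 = +1
C1: 1C, 3H → 0 − 3 = -3
Difference: +1 − (-3) = +4.

+4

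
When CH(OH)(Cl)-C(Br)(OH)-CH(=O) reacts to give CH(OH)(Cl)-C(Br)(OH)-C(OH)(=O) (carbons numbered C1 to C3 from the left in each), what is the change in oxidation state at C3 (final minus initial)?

+2

Before: C3 has 1 bond to C, 1 bond to H, 2 bonds to O → oxidation state +1.
After: C3 has 1 bond to C, 3 bonds to O → oxidation state +3.
Δ = +3 − (+1) = +2, so this is an oxidation at C3.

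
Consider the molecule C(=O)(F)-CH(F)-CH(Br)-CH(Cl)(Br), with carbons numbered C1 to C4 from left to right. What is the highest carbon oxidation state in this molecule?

+3

Tallying each carbon's bonds:
C1: 1C, 2O, 1F → 0 + 2 + 1 = +3
C2: 2C, 1H, 1F → 0 − 1 + 1 = 0
C3: 2C, 1H, 1Br → 0 − 1 + 1 = 0
C4: 1C, 1H, 1Cl, 1Br → 0 − 1 + 1 + 1 = +1
The highest value is +3.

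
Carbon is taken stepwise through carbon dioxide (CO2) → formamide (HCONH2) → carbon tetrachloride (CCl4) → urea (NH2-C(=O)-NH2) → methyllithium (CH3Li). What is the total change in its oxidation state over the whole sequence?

-8

Carbon oxidation states along the series — carbon dioxide: +4, formamide: +2, carbon tetrachloride: +4, urea: +4, methyllithium: -4.
Net change = -4 − (+4) = -8.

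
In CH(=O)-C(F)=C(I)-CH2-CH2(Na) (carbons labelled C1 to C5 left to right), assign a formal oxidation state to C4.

Assign +1 per bond to O/N/halogen, −1 per bond to H or an electropositive element, and 0 per bond to carbon.
C4 has one bond to C (0), one bond to C (0), one bond to H (-1), one bond to H (-1).
Oxidation state = 0 + 0 − 1 − 1 = -2.

-2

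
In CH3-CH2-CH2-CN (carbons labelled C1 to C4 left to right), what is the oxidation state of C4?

+3

C4 has one bond to C (0), a triple bond to N (3×+1 = +3).
Oxidation state = 0 + 3 = +3.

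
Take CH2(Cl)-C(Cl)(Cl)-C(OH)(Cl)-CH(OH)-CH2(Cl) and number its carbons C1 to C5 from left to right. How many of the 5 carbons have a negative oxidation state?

Tallying each carbon's bonds:
C1: 1C, 2H, 1Cl → 0 − 2 + 1 = -1
C2: 2C, 2Cl → 0 + 2 = +2
C3: 2C, 1O, 1Cl → 0 + 1 + 1 = +2
C4: 2C, 1H, 1O → 0 − 1 + 1 = 0
C5: 1C, 2H, 1Cl → 0 − 2 + 1 = -1
2 carbons (C1, C5) meet the condition.

2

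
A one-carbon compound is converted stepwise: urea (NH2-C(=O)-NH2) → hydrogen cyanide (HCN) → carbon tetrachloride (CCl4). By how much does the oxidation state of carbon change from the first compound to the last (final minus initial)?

Carbon oxidation states along the series — urea: +4, hydrogen cyanide: +2, carbon tetrachloride: +4.
Net change = +4 − (+4) = 0.

0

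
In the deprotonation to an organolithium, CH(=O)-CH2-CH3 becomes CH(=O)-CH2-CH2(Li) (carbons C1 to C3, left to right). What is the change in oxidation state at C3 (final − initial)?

Before: C3 has 1 bond to C, 3 bonds to H → oxidation state -3.
After: C3 has 1 bond to C, 2 bonds to H, 1 bond to Li → oxidation state -3.
Δ = -3 − (-3) = 0, so no net redox change at C3.

0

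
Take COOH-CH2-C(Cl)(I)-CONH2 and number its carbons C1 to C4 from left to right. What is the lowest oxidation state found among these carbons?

-2

Bonds to more-electronegative neighbours contribute +1 each, bonds to H or metals contribute −1 each, and C–C bonds contribute 0. Tallying each carbon:
C1: 1C, 3O → 0 + 3 = +3
C2: 2C, 2H → 0 − 2 = -2
C3: 2C, 1Cl, 1I → 0 + 1 + 1 = +2
C4: 1C, 2O, 1N → 0 + 2 + 1 = +3
The lowest value is -2.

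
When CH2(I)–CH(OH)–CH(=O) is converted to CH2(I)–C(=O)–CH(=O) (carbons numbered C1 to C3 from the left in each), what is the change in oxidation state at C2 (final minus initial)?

+2

Before: C2 has 2 bonds to C, 1 bond to H, 1 bond to O → oxidation state 0.
After: C2 has 2 bonds to C, 2 bonds to O → oxidation state +2.
Δ = +2 − (0) = +2, so this is an oxidation at C2.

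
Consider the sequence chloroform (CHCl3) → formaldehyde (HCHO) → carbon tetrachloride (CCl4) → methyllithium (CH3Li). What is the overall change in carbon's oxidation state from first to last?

-6

Carbon oxidation states along the series — chloroform: +2, formaldehyde: 0, carbon tetrachloride: +4, methyllithium: -4.
Net change = -4 − (+2) = -6.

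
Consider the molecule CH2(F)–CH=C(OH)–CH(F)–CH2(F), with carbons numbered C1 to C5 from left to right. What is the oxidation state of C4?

C4 has one bond to C (0), one bond to C (0), one bond to F (+1), one bond to H (-1).
Oxidation state = 0 + 0 + 1 − 1 = 0.

0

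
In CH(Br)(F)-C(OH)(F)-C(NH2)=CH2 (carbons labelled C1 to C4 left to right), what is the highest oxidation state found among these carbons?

Tallying each carbon's bonds:
C1: 1C, 1H, 1F, 1Br → 0 − 1 + 1 + 1 = +1
C2: 2C, 1O, 1F → 0 + 1 + 1 = +2
C3: 3C, 1N → 0 + 1 = +1
C4: 2C, 2H → 0 − 2 = -2
The highest value is +2.

+2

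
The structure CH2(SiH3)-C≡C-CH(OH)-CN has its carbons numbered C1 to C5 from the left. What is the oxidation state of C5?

+3

Each bond to a more electronegative atom (O, N, halogen) counts +1, each bond to a less electronegative atom (H, metal, B, Si) counts −1, and each C–C bond counts 0.
C5 has one bond to C (0), a triple bond to N (3×+1 = +3).
Oxidation state = 0 + 3 = +3.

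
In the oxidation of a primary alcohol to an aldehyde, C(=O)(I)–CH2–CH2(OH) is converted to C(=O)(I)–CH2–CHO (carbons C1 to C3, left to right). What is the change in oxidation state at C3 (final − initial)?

Before: C3 has 1 bond to C, 2 bonds to H, 1 bond to O → oxidation state -1.
After: C3 has 1 bond to C, 1 bond to H, 2 bonds to O → oxidation state +1.
Δ = +1 − (-1) = +2, so this is an oxidation at C3.

+2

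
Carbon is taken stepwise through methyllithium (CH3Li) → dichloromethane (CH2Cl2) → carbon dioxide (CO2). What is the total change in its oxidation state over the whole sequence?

Carbon oxidation states along the series — methyllithium: -4, dichloromethane: 0, carbon dioxide: +4.
Net change = +4 − (-4) = +8.

+8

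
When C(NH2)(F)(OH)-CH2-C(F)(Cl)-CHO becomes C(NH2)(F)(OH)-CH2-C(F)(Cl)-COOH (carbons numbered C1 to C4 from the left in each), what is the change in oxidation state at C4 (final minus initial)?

+2

Before: C4 has 1 bond to C, 1 bond to H, 2 bonds to O → oxidation state +1.
After: C4 has 1 bond to C, 3 bonds to O → oxidation state +3.
Δ = +3 − (+1) = +2, so this is an oxidation at C4.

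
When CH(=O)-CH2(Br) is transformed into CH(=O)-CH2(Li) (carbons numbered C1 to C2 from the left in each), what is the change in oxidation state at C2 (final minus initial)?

-2

Before: C2 has 1 bond to C, 2 bonds to H, 1 bond to Br → oxidation state -1.
After: C2 has 1 bond to C, 2 bonds to H, 1 bond to Li → oxidation state -3.
Δ = -3 − (-1) = -2, so this is a reduction at C2.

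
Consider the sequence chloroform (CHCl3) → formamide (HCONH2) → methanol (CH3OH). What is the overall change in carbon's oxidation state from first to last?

-4

Carbon oxidation states along the series — chloroform: +2, formamide: +2, methanol: -2.
Net change = -2 − (+2) = -4.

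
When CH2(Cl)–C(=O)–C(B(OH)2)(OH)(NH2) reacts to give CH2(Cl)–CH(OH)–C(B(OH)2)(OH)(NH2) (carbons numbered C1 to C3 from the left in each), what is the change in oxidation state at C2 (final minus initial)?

Before: C2 has 2 bonds to C, 2 bonds to O → oxidation state +2.
After: C2 has 2 bonds to C, 1 bond to H, 1 bond to O → oxidation state 0.
Δ = 0 − (+2) = -2, so this is a reduction at C2.

-2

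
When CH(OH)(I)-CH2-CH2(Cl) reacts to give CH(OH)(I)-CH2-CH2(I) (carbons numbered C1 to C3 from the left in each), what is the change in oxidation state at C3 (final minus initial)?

0

Before: C3 has 1 bond to C, 2 bonds to H, 1 bond to Cl → oxidation state -1.
After: C3 has 1 bond to C, 2 bonds to H, 1 bond to I → oxidation state -1.
Δ = -1 − (-1) = 0, so no net redox change at C3.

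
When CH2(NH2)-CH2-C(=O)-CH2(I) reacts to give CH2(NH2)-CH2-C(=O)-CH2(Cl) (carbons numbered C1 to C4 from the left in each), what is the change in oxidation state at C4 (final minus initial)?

Before: C4 has 1 bond to C, 2 bonds to H, 1 bond to I → oxidation state -1.
After: C4 has 1 bond to C, 2 bonds to H, 1 bond to Cl → oxidation state -1.
Δ = -1 − (-1) = 0, so no net redox change at C4.

0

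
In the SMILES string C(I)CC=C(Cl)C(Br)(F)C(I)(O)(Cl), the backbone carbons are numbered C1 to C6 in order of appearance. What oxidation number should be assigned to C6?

+3

Each bond to a more electronegative atom (O, N, halogen) counts +1, each bond to a less electronegative atom (H, metal, B, Si) counts −1, and each C–C bond counts 0.
C6 has one bond to C (0), one bond to I (+1), one bond to O (+1), one bond to Cl (+1).
Oxidation state = 0 + 1 + 1 + 1 = +3.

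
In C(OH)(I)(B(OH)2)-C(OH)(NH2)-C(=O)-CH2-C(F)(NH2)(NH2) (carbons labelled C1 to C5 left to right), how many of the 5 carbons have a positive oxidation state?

Bonds to more-electronegative neighbours contribute +1 each, bonds to H or metals contribute −1 each, and C–C bonds contribute 0. Tallying each carbon:
C1: 1C, 1O, 1I, 1B → 0 + 1 + 1 − 1 = +1
C2: 2C, 1O, 1N → 0 + 1 + 1 = +2
C3: 2C, 2O → 0 + 2 = +2
C4: 2C, 2H → 0 − 2 = -2
C5: 1C, 2N, 1F → 0 + 2 + 1 = +3
4 carbons (C1, C2, C3, C5) meet the condition.

4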